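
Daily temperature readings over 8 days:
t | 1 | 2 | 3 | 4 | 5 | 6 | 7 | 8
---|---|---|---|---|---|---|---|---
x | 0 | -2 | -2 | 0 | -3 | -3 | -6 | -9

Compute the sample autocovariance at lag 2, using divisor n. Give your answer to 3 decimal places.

Mean x̄ = (0 − 2 − 2 + 0 − 3 − 3 − 6 − 9)/8 = -3.1250
Deviations: 3.1250, 1.1250, 1.1250, 3.1250, 0.1250, 0.1250, -2.8750, -5.8750
Σ_{t=1}^{6}(x_t−x̄)(x_{t+2}−x̄) = 6.4688
γ_2 = 6.4688 / 8 = 0.809

0.809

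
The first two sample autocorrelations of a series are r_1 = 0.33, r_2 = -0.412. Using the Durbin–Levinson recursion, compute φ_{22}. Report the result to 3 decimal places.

-0.585

φ_{22} = (r_2 − r_1²) / (1 − r_1²)
r_1² = (0.33)² = 0.1089
Numerator = -0.412 − 0.1089 = -0.5209; denominator = 1 − 0.1089 = 0.8911
φ_{22} = -0.5209 / 0.8911 = -0.585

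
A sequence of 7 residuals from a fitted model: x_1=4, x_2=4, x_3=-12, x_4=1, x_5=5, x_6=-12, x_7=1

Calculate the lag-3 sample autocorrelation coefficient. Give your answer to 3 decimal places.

0.493

Mean x̄ = (4 + 4 − 12 + 1 + 5 − 12 + 1)/7 = -1.2857
Deviations from mean: 5.2857, 5.2857, -10.7143, 2.2857, 6.2857, -10.7143, 2.2857
Numerator Σ_{t=1}^{4}(x_t−x̄)(x_{t+3}−x̄) = 165.3265
Denominator Σ(x_t−x̄)² = 335.4286
r_3 = 165.3265 / 335.4286 = 0.493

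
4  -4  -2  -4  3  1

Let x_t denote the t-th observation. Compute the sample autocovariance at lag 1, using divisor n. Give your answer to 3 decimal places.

-1.907

Mean x̄ = (4 − 4 − 2 − 4 + 3 + 1)/6 = -0.3333
Σ_{t=1}^{5}(x_t−x̄)(x_{t+1}−x̄) = -11.4444
γ_1 = -11.4444 / 6 = -1.907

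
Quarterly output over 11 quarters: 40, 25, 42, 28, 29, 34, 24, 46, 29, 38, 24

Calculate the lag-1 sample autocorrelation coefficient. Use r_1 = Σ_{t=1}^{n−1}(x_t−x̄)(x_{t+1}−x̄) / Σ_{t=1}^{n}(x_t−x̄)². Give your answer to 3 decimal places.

-0.661

Mean x̄ = (40 + 25 + 42 + 28 + 29 + 34 + 24 + 46 + 29 + 38 + 24)/11 = 32.6364
Numerator Σ_{t=1}^{10}(x_t−x̄)(x_{t+1}−x̄) = -400.8595
Denominator Σ(x_t−x̄)² = 606.5455
r_1 = -400.8595 / 606.5455 = -0.661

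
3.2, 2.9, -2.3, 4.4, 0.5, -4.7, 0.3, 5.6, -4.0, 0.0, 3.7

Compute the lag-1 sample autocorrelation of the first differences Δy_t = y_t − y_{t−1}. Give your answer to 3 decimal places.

-0.391

First differences Δy: -0.3, -5.2, 6.7, -3.9, -5.2, 5.0, 5.3, -9.6, 4.0, 3.7
Mean of differences = 0.0500
Numerator Σ(Δy_t−Δȳ)(Δy_{t+1}−Δȳ) = -112.9675
Denominator Σ(Δy_t−Δȳ)² = 289.1850
r_1(Δy) = -112.9675 / 289.1850 = -0.391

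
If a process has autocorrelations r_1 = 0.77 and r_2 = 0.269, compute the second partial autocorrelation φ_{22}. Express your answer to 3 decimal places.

-0.796

φ_{22} = (r_2 − r_1²) / (1 − r_1²)
r_1² = (0.77)² = 0.5929
Numerator = 0.269 − 0.5929 = -0.3239; denominator = 1 − 0.5929 = 0.4071
φ_{22} = -0.3239 / 0.4071 = -0.796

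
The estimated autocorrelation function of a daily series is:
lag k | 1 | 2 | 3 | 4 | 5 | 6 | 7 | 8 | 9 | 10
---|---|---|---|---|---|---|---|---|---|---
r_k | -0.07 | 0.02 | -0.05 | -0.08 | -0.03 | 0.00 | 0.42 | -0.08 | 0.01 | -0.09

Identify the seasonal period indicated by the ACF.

7

The largest autocorrelation is r_7 = 0.42; the remaining lags stay at or below 0.02.
The dominant spike at lag 7 indicates a seasonal period of 7.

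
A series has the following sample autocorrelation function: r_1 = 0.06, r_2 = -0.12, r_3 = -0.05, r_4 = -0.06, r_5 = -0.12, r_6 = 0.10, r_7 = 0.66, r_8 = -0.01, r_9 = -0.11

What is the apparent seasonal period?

7

The largest autocorrelation is r_7 = 0.66; the remaining lags stay at or below 0.10.
The dominant spike at lag 7 indicates a seasonal period of 7.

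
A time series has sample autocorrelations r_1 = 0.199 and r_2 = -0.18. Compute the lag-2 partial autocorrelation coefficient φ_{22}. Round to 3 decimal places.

φ_{22} = (r_2 − r_1²) / (1 − r_1²)
r_1² = (0.199)² = 0.039601
Numerator = -0.18 − 0.0396 = -0.2196; denominator = 1 − 0.0396 = 0.9604
φ_{22} = -0.2196 / 0.9604 = -0.229

-0.229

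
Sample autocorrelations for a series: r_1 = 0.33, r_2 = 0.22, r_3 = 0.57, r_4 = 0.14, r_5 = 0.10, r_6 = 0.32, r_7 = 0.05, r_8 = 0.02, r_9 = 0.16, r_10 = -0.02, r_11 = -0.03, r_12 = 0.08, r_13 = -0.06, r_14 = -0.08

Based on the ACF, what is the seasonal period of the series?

3

The largest autocorrelation is r_3 = 0.57; the remaining lags stay at or below 0.33. The elevated value at lag 1 (0.33), dropping to 0.22 at lag 2, reflects decaying short-term dependence rather than seasonality.
The dominant spike at lag 3 indicates a seasonal period of 3.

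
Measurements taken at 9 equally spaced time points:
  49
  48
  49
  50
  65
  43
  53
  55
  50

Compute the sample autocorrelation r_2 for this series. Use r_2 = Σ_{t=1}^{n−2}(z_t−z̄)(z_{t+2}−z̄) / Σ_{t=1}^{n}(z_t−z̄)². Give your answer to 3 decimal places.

-0.070

Mean z̄ = (49 + 48 + 49 + 50 + 65 + 43 + 53 + 55 + 50)/9 = 51.3333
Σ(z_t−z̄)(z_{t+2}−z̄) = (5.4444) + (4.4444) + (-31.8889) + (11.1111) + (22.7778) + (-30.5556) + (-2.2222) = -20.8889
Denominator Σ(z_t−z̄)² = 298.0000
r_2 = -20.8889 / 298.0000 = -0.070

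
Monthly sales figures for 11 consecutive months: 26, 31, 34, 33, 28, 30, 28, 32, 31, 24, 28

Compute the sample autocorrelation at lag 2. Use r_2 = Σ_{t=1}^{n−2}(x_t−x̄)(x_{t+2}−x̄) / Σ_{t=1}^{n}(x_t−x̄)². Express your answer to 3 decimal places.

Mean x̄ = (26 + 31 + 34 + 33 + 28 + 30 + 28 + 32 + 31 + 24 + 28)/11 = 29.5455
Numerator Σ_{t=1}^{9}(x_t−x̄)(x_{t+2}−x̄) = -30.6860
Denominator Σ(x_t−x̄)² = 92.7273
r_2 = -30.6860 / 92.7273 = -0.331

-0.331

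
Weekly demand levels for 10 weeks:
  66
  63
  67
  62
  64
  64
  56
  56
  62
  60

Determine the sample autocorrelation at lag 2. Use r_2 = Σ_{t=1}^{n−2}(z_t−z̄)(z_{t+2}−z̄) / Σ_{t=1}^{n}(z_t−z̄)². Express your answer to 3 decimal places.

Mean z̄ = (66 + 63 + 67 + 62 + 64 + 64 + 56 + 56 + 62 + 60)/10 = 62.0000
Numerator Σ_{t=1}^{8}(z_t−z̄)(z_{t+2}−z̄) = 18.0000
Denominator Σ(z_t−z̄)² = 126.0000
r_2 = 18.0000 / 126.0000 = 0.143

0.143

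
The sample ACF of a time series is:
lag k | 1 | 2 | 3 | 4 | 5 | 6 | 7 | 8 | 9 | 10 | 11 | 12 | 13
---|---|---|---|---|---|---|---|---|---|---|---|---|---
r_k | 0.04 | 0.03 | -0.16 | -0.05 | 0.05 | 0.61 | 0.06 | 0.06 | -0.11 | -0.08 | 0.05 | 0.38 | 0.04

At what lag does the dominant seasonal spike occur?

6

The largest autocorrelation is r_6 = 0.61, with a weaker echo at lag 12 (0.38); the remaining lags stay at or below 0.06.
The dominant spike at lag 6 indicates a seasonal period of 6.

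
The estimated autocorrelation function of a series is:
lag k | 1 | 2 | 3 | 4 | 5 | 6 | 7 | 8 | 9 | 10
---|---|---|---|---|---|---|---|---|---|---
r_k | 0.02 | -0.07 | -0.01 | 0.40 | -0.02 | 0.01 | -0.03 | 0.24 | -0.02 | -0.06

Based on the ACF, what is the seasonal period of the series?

The largest autocorrelation is r_4 = 0.40, with a weaker echo at lag 8 (0.24); the remaining lags stay at or below 0.02.
The dominant spike at lag 4 indicates a seasonal period of 4.

4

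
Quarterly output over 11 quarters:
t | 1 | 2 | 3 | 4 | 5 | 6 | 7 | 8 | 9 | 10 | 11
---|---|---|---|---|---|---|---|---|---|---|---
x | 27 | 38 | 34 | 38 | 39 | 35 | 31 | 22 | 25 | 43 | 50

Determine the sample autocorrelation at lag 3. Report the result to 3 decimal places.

-0.455

Mean x̄ = (27 + 38 + 34 + 38 + 39 + 35 + 31 + 22 + 25 + 43 + 50)/11 = 34.7273
Numerator Σ_{t=1}^{8}(x_t−x̄)(x_{t+3}−x̄) = -305.9504
Denominator Σ(x_t−x̄)² = 672.1818
r_3 = -305.9504 / 672.1818 = -0.455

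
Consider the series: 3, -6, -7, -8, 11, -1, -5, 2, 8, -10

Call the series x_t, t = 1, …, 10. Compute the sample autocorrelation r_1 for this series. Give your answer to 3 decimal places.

-0.214

Mean x̄ = (3 − 6 − 7 − 8 + 11 − 1 − 5 + 2 + 8 − 10)/10 = -1.3000
Numerator Σ_{t=1}^{9}(x_t−x̄)(x_{t+1}−x̄) = -97.4900
Denominator Σ(x_t−x̄)² = 456.1000
r_1 = -97.4900 / 456.1000 = -0.214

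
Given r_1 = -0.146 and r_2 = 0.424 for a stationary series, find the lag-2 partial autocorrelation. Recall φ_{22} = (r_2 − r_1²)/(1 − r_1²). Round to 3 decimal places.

φ_{22} = (r_2 − r_1²) / (1 − r_1²)
r_1² = (-0.146)² = 0.021316
Numerator = 0.424 − 0.0213 = 0.4027; denominator = 1 − 0.0213 = 0.9787
φ_{22} = 0.4027 / 0.9787 = 0.411

0.411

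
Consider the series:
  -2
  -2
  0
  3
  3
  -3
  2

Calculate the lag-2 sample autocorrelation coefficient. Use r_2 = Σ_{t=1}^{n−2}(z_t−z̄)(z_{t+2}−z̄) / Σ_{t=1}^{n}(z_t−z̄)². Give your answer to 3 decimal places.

-0.255

Mean z̄ = (-2 − 2 + 0 + 3 + 3 − 3 + 2)/7 = 0.1429
Numerator Σ_{t=1}^{5}(z_t−z̄)(z_{t+2}−z̄) = -9.8980
Denominator Σ(z_t−z̄)² = 38.8571
r_2 = -9.8980 / 38.8571 = -0.255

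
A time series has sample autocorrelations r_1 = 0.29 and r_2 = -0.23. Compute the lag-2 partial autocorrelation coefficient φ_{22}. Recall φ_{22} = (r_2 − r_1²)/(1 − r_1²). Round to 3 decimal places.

φ_{22} = (r_2 − r_1²) / (1 − r_1²)
r_1² = (0.29)² = 0.0841
Numerator = -0.23 − 0.0841 = -0.3141; denominator = 1 − 0.0841 = 0.9159
φ_{22} = -0.3141 / 0.9159 = -0.343

-0.343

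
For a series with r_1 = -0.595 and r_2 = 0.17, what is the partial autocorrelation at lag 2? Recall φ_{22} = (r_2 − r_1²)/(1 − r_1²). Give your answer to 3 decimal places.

φ_{22} = (r_2 − r_1²) / (1 − r_1²)
r_1² = (-0.595)² = 0.354025
Numerator = 0.17 − 0.3540 = -0.1840; denominator = 1 − 0.3540 = 0.6460
φ_{22} = -0.1840 / 0.6460 = -0.285

-0.285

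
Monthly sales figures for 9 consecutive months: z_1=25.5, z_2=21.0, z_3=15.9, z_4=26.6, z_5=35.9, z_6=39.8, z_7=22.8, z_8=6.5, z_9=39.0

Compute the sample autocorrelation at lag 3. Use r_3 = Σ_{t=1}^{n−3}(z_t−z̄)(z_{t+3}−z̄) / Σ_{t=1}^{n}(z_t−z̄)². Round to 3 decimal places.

-0.207

Mean z̄ = (25.5 + 21.0 + 15.9 + 26.6 + 35.9 + 39.8 + 22.8 + 6.5 + 39.0)/9 = 25.8889
Σ(z_t−z̄)(z_{t+3}−z̄) = (-0.2765) + (-48.9432) + (-138.9565) + (-2.1965) + (-194.1043) + (182.3901) = -202.0870
Denominator Σ(z_t−z̄)² = 975.4489
r_3 = -202.0870 / 975.4489 = -0.207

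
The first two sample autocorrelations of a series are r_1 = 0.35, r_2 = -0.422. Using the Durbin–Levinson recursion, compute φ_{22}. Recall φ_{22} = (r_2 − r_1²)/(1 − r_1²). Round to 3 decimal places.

φ_{22} = (r_2 − r_1²) / (1 − r_1²)
r_1² = (0.35)² = 0.1225
Numerator = -0.422 − 0.1225 = -0.5445; denominator = 1 − 0.1225 = 0.8775
φ_{22} = -0.5445 / 0.8775 = -0.621

-0.621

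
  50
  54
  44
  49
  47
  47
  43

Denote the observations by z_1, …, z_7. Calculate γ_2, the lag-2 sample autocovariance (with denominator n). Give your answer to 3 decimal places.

0.671

Mean z̄ = (50 + 54 + 44 + 49 + 47 + 47 + 43)/7 = 47.7143
Deviations: 2.2857, 6.2857, -3.7143, 1.2857, -0.7143, -0.7143, -4.7143
Σ_{t=1}^{5}(z_t−z̄)(z_{t+2}−z̄) = 4.6939
γ_2 = 4.6939 / 7 = 0.671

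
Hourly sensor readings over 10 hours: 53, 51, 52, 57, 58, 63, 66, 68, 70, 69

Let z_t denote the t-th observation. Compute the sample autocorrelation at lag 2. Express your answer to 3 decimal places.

0.468

Mean z̄ = (53 + 51 + 52 + 57 + 58 + 63 + 66 + 68 + 70 + 69)/10 = 60.7000
Numerator Σ_{t=1}^{8}(z_t−z̄)(z_{t+2}−z̄) = 230.2200
Denominator Σ(z_t−z̄)² = 492.1000
r_2 = 230.2200 / 492.1000 = 0.468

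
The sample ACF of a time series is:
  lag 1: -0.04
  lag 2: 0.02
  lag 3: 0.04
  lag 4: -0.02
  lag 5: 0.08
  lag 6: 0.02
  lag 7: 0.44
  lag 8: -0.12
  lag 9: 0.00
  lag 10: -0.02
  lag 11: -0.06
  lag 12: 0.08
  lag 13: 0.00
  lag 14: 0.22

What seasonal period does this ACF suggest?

7

The largest autocorrelation is r_7 = 0.44, with a weaker echo at lag 14 (0.22); the remaining lags stay at or below 0.08.
The dominant spike at lag 7 indicates a seasonal period of 7.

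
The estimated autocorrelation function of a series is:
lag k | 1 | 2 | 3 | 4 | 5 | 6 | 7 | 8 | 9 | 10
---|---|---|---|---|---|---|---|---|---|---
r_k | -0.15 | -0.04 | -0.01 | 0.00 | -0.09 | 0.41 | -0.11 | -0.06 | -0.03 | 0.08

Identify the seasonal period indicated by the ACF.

6

The largest autocorrelation is r_6 = 0.41; the remaining lags stay at or below 0.08.
The dominant spike at lag 6 indicates a seasonal period of 6.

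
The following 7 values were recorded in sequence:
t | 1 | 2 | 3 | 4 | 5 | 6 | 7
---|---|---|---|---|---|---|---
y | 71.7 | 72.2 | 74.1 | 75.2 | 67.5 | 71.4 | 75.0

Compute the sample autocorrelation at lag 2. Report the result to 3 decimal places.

-0.595

Mean ȳ = (71.7 + 72.2 + 74.1 + 75.2 + 67.5 + 71.4 + 75.0)/7 = 72.4429
Deviations from mean: -0.7429, -0.2429, 1.6571, 2.7571, -4.9429, -1.0429, 2.5571
Σ(y_t−ȳ)(y_{t+2}−ȳ) = (-1.2310) + (-0.6696) + (-8.1910) + (-2.8753) + (-12.6396) = -25.6065
Denominator Σ(y_t−ȳ)² = 43.0171
r_2 = -25.6065 / 43.0171 = -0.595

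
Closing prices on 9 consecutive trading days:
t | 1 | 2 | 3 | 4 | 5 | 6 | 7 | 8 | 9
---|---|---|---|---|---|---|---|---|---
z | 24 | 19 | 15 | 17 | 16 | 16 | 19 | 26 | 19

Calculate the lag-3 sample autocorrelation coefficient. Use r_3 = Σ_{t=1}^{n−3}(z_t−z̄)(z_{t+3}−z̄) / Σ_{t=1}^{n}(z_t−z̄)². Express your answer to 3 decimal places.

Mean z̄ = (24 + 19 + 15 + 17 + 16 + 16 + 19 + 26 + 19)/9 = 19.0000
Numerator Σ_{t=1}^{6}(z_t−z̄)(z_{t+3}−z̄) = -19.0000
Denominator Σ(z_t−z̄)² = 112.0000
r_3 = -19.0000 / 112.0000 = -0.170

-0.170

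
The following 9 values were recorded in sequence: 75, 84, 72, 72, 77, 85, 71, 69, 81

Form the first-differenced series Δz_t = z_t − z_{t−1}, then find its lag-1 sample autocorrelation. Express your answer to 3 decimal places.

-0.253

First differences Δz: 9, -12, 0, 5, 8, -14, -2, 12
Mean of differences = 0.7500
Numerator Σ(Δz_t−Δz̄)(Δz_{t+1}−Δz̄) = -165.3125
Denominator Σ(Δz_t−Δz̄)² = 653.5000
r_1(Δz) = -165.3125 / 653.5000 = -0.253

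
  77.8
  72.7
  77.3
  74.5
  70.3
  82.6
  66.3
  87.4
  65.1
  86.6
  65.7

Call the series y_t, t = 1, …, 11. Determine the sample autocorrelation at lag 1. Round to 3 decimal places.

Mean ȳ = (77.8 + 72.7 + 77.3 + 74.5 + 70.3 + 82.6 + 66.3 + 87.4 + 65.1 + 86.6 + 65.7)/11 = 75.1182
Numerator Σ_{t=1}^{10}(y_t−ȳ)(y_{t+1}−ȳ) = -566.6658
Denominator Σ(y_t−ȳ)² = 646.8764
r_1 = -566.6658 / 646.8764 = -0.876

-0.876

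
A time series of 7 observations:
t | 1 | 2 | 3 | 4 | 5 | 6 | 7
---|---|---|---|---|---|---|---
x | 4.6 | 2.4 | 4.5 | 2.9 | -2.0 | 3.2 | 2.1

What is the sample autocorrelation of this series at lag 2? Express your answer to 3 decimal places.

Mean x̄ = (4.6 + 2.4 + 4.5 + 2.9 − 2.0 + 3.2 + 2.1)/7 = 2.5286
Numerator Σ_{t=1}^{5}(x_t−x̄)(x_{t+2}−x̄) = -2.7016
Denominator Σ(x_t−x̄)² = 29.4743
r_2 = -2.7016 / 29.4743 = -0.092

-0.092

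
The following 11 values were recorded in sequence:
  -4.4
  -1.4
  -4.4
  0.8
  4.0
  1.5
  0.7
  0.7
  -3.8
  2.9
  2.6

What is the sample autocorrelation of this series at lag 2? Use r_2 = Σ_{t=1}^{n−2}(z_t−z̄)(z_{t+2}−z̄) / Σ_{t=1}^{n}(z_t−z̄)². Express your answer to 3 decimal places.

-0.054

Mean z̄ = (-4.4 − 1.4 − 4.4 + 0.8 + 4.0 + 1.5 + 0.7 + 0.7 − 3.8 + 2.9 + 2.6)/11 = -0.0727
Numerator Σ_{t=1}^{9}(z_t−z̄)(z_{t+2}−z̄) = -4.8669
Denominator Σ(z_t−z̄)² = 90.1018
r_2 = -4.8669 / 90.1018 = -0.054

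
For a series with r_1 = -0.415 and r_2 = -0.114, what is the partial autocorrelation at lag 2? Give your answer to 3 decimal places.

-0.346

φ_{22} = (r_2 − r_1²) / (1 − r_1²)
r_1² = (-0.415)² = 0.172225
Numerator = -0.114 − 0.1722 = -0.2862; denominator = 1 − 0.1722 = 0.8278
φ_{22} = -0.2862 / 0.8278 = -0.346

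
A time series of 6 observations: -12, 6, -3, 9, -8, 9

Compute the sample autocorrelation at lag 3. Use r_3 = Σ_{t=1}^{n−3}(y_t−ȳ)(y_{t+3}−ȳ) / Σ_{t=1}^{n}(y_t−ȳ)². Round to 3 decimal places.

Mean ȳ = (-12 + 6 − 3 + 9 − 8 + 9)/6 = 0.1667
Σ(y_t−ȳ)(y_{t+3}−ȳ) = (-107.4722) + (-47.6389) + (-27.9722) = -183.0833
Denominator Σ(y_t−ȳ)² = 414.8333
r_3 = -183.0833 / 414.8333 = -0.441

-0.441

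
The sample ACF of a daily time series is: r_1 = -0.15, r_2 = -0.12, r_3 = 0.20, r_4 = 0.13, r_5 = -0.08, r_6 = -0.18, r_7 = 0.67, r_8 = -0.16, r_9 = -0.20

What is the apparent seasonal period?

The largest autocorrelation is r_7 = 0.67; the remaining lags stay at or below 0.20.
The dominant spike at lag 7 indicates a seasonal period of 7.

7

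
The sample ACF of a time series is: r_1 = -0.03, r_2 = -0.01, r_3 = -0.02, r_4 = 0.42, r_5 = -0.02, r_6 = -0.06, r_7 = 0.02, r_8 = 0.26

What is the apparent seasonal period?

The largest autocorrelation is r_4 = 0.42, with a weaker echo at lag 8 (0.26); the remaining lags stay at or below 0.02.
The dominant spike at lag 4 indicates a seasonal period of 4.

4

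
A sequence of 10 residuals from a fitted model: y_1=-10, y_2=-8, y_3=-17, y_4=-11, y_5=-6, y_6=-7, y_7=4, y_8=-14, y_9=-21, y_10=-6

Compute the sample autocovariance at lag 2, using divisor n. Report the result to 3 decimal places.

-16.292

Mean ȳ = (-10 − 8 − 17 − 11 − 6 − 7 + 4 − 14 − 21 − 6)/10 = -9.6000
Σ_{t=1}^{8}(y_t−ȳ)(y_{t+2}−ȳ) = -162.9200
γ_2 = -162.9200 / 10 = -16.292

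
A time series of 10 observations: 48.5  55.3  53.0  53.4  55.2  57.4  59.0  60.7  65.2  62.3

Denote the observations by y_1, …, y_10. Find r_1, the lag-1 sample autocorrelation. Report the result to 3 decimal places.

0.560

Mean ȳ = (48.5 + 55.3 + 53.0 + 53.4 + 55.2 + 57.4 + 59.0 + 60.7 + 65.2 + 62.3)/10 = 57.0000
Numerator Σ_{t=1}^{9}(y_t−ȳ)(y_{t+1}−ȳ) = 123.4100
Denominator Σ(y_t−ȳ)² = 220.5200
r_1 = 123.4100 / 220.5200 = 0.560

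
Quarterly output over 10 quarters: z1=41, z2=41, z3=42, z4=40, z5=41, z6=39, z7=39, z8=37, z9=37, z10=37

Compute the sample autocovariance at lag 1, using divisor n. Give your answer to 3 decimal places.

2.124

Mean z̄ = (41 + 41 + 42 + 40 + 41 + 39 + 39 + 37 + 37 + 37)/10 = 39.4000
Σ_{t=1}^{9}(z_t−z̄)(z_{t+1}−z̄) = 21.2400
γ_1 = 21.2400 / 10 = 2.124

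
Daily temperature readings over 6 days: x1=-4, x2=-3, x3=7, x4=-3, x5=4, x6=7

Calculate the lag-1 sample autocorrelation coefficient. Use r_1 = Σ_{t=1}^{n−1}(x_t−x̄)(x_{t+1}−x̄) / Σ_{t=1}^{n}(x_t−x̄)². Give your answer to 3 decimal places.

-0.163

Mean x̄ = (-4 − 3 + 7 − 3 + 4 + 7)/6 = 1.3333
Numerator Σ_{t=1}^{5}(x_t−x̄)(x_{t+1}−x̄) = -22.4444
Denominator Σ(x_t−x̄)² = 137.3333
r_1 = -22.4444 / 137.3333 = -0.163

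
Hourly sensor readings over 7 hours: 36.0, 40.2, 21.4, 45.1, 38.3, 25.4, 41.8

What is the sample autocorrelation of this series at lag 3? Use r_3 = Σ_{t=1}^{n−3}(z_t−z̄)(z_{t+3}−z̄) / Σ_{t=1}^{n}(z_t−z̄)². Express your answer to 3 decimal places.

Mean z̄ = (36.0 + 40.2 + 21.4 + 45.1 + 38.3 + 25.4 + 41.8)/7 = 35.4571
Deviations from mean: 0.5429, 4.7429, -14.0571, 9.6429, 2.8429, -10.0571, 6.3429
Σ(z_t−z̄)(z_{t+3}−z̄) = (5.2347) + (13.4833) + (141.3747) + (61.1633) = 221.2559
Denominator Σ(z_t−z̄)² = 462.8371
r_3 = 221.2559 / 462.8371 = 0.478

0.478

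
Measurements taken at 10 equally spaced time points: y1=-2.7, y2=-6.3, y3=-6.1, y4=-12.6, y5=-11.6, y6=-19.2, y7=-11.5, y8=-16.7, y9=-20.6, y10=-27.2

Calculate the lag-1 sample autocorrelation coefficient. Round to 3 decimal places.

Mean ȳ = (-2.7 − 6.3 − 6.1 − 12.6 − 11.6 − 19.2 − 11.5 − 16.7 − 20.6 − 27.2)/10 = -13.4500
Numerator Σ_{t=1}^{9}(y_t−ȳ)(y_{t+1}−ȳ) = 230.5975
Denominator Σ(y_t−ȳ)² = 512.4650
r_1 = 230.5975 / 512.4650 = 0.450

0.450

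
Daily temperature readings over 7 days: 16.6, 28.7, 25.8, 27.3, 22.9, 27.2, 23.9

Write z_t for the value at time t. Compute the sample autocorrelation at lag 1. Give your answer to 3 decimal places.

-0.358

Mean z̄ = (16.6 + 28.7 + 25.8 + 27.3 + 22.9 + 27.2 + 23.9)/7 = 24.6286
Deviations from mean: -8.0286, 4.0714, 1.1714, 2.6714, -1.7286, 2.5714, -0.7286
Σ(z_t−z̄)(z_{t+1}−z̄) = (-32.6878) + (4.7694) + (3.1294) + (-4.6178) + (-4.4449) + (-1.8735) = -35.7251
Denominator Σ(z_t−z̄)² = 99.6743
r_1 = -35.7251 / 99.6743 = -0.358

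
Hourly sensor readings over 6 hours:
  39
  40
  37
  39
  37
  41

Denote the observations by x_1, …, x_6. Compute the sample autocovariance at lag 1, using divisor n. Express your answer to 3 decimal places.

-1.088

Mean x̄ = (39 + 40 + 37 + 39 + 37 + 41)/6 = 38.8333
Σ_{t=1}^{5}(x_t−x̄)(x_{t+1}−x̄) = -6.5278
γ_1 = -6.5278 / 6 = -1.088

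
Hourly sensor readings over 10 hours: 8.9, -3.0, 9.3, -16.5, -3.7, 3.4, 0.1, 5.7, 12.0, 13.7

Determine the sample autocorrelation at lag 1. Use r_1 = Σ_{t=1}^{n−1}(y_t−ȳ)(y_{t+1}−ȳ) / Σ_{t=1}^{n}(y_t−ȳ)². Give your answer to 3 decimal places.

0.058

Mean ȳ = (8.9 − 3.0 + 9.3 − 16.5 − 3.7 + 3.4 + 0.1 + 5.7 + 12.0 + 13.7)/10 = 2.9900
Numerator Σ_{t=1}^{9}(y_t−ȳ)(y_{t+1}−ȳ) = 43.3629
Denominator Σ(y_t−ȳ)² = 746.9890
r_1 = 43.3629 / 746.9890 = 0.058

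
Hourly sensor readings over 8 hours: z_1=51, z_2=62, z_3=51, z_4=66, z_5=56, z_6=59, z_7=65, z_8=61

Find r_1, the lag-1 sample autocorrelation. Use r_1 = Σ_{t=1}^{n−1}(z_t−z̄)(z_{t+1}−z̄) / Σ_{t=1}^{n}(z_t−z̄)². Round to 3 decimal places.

-0.479

Mean z̄ = (51 + 62 + 51 + 66 + 56 + 59 + 65 + 61)/8 = 58.8750
Deviations from mean: -7.8750, 3.1250, -7.8750, 7.1250, -2.8750, 0.1250, 6.1250, 2.1250
Numerator Σ_{t=1}^{7}(z_t−z̄)(z_{t+1}−z̄) = -112.3906
Denominator Σ(z_t−z̄)² = 234.8750
r_1 = -112.3906 / 234.8750 = -0.479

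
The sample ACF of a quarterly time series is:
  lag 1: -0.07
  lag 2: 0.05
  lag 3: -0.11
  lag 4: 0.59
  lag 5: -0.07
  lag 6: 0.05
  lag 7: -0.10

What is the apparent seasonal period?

4

The largest autocorrelation is r_4 = 0.59; the remaining lags stay at or below 0.05.
The dominant spike at lag 4 indicates a seasonal period of 4.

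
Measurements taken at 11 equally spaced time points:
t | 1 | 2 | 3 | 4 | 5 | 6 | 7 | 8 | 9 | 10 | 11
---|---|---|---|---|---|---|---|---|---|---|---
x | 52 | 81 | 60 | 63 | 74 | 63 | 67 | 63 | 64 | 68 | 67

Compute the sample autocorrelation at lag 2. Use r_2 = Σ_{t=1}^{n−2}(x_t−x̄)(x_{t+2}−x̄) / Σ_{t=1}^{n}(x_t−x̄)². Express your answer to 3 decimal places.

Mean x̄ = (52 + 81 + 60 + 63 + 74 + 63 + 67 + 63 + 64 + 68 + 67)/11 = 65.6364
Numerator Σ_{t=1}^{9}(x_t−x̄)(x_{t+2}−x̄) = 3.8264
Denominator Σ(x_t−x̄)² = 556.5455
r_2 = 3.8264 / 556.5455 = 0.007

0.007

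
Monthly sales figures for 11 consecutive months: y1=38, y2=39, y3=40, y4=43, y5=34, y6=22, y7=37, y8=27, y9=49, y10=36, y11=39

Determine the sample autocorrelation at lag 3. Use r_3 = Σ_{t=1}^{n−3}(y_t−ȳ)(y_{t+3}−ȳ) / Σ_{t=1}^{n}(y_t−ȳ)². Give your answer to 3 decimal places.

Mean ȳ = (38 + 39 + 40 + 43 + 34 + 22 + 37 + 27 + 49 + 36 + 39)/11 = 36.7273
Numerator Σ_{t=1}^{8}(y_t−ȳ)(y_{t+3}−ȳ) = -221.2231
Denominator Σ(y_t−ȳ)² = 532.1818
r_3 = -221.2231 / 532.1818 = -0.416

-0.416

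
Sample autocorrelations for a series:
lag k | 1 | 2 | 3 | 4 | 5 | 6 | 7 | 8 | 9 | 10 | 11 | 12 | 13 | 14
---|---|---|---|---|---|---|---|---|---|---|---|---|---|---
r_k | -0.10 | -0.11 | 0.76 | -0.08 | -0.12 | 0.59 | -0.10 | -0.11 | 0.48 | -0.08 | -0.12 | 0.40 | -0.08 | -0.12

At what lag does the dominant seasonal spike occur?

3

The largest autocorrelation is r_3 = 0.76, with weaker echoes at lags 6 (0.59), 9 (0.48) and 12 (0.40); the remaining lags stay at or below -0.08.
The dominant spike at lag 3 indicates a seasonal period of 3.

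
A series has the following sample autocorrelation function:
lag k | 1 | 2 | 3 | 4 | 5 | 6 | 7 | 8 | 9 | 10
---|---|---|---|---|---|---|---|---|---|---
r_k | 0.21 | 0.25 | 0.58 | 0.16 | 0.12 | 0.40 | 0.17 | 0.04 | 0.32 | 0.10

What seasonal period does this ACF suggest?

3

The largest autocorrelation is r_3 = 0.58, with weaker echoes at lags 6 (0.40) and 9 (0.32); the remaining lags stay at or below 0.25.
The dominant spike at lag 3 indicates a seasonal period of 3.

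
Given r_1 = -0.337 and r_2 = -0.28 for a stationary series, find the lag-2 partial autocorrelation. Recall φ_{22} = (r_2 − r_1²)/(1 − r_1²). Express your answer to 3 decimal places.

φ_{22} = (r_2 − r_1²) / (1 − r_1²)
r_1² = (-0.337)² = 0.113569
Numerator = -0.28 − 0.1136 = -0.3936; denominator = 1 − 0.1136 = 0.8864
φ_{22} = -0.3936 / 0.8864 = -0.444

-0.444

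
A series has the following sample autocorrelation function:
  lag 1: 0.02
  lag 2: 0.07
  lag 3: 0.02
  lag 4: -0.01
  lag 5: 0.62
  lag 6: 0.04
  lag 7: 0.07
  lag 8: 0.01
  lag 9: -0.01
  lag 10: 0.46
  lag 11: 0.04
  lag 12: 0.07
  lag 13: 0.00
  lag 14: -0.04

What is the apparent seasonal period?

The largest autocorrelation is r_5 = 0.62, with a weaker echo at lag 10 (0.46); the remaining lags stay at or below 0.07.
The dominant spike at lag 5 indicates a seasonal period of 5.

5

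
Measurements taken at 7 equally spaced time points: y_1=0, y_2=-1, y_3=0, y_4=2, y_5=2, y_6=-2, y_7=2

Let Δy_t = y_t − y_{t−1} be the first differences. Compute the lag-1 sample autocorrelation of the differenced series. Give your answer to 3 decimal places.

First differences Δy: -1, 1, 2, 0, -4, 4
Mean of differences = 0.3333
Numerator Σ(Δy_t−Δȳ)(Δy_{t+1}−Δȳ) = -14.7778
Denominator Σ(Δy_t−Δȳ)² = 37.3333
r_1(Δy) = -14.7778 / 37.3333 = -0.396

-0.396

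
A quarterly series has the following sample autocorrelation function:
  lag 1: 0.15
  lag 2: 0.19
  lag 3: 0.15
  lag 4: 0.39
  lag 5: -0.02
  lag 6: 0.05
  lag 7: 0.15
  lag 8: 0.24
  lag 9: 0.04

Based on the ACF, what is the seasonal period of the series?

The largest autocorrelation is r_4 = 0.39, with a weaker echo at lag 8 (0.24); the remaining lags stay at or below 0.19.
The dominant spike at lag 4 indicates a seasonal period of 4.

4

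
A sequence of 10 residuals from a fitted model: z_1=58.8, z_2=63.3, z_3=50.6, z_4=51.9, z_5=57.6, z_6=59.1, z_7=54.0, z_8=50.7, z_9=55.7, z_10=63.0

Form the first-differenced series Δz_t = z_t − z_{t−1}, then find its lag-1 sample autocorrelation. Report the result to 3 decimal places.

-0.076

First differences Δz: 4.5, -12.7, 1.3, 5.7, 1.5, -5.1, -3.3, 5.0, 7.3
Mean of differences = 0.4667
Numerator Σ(Δz_t−Δz̄)(Δz_{t+1}−Δz̄) = -25.1911
Denominator Σ(Δz_t−Δz̄)² = 331.2000
r_1(Δz) = -25.1911 / 331.2000 = -0.076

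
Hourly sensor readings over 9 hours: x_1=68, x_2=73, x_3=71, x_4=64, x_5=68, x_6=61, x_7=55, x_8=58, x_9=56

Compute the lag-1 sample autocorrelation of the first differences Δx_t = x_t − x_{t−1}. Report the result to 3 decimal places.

-0.338

First differences Δx: 5, -2, -7, 4, -7, -6, 3, -2
Mean of differences = -1.5000
Numerator Σ(Δx_t−Δx̄)(Δx_{t+1}−Δx̄) = -58.7500
Denominator Σ(Δx_t−Δx̄)² = 174.0000
r_1(Δx) = -58.7500 / 174.0000 = -0.338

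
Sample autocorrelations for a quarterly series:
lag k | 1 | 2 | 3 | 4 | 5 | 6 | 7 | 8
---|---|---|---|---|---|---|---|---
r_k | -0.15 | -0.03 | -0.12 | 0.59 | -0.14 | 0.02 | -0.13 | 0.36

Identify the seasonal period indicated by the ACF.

4

The largest autocorrelation is r_4 = 0.59, with a weaker echo at lag 8 (0.36); the remaining lags stay at or below 0.02.
The dominant spike at lag 4 indicates a seasonal period of 4.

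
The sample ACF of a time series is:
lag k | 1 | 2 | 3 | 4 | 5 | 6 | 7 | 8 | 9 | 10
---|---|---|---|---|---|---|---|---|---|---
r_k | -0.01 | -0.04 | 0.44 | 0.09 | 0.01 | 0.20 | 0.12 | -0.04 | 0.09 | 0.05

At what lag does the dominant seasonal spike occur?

3

The largest autocorrelation is r_3 = 0.44, with a weaker echo at lag 6 (0.20); the remaining lags stay at or below 0.12.
The dominant spike at lag 3 indicates a seasonal period of 3.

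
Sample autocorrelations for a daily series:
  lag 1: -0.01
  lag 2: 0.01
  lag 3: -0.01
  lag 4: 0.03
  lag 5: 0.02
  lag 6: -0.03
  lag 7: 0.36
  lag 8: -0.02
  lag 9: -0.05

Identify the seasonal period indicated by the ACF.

7

The largest autocorrelation is r_7 = 0.36; the remaining lags stay at or below 0.03.
The dominant spike at lag 7 indicates a seasonal period of 7.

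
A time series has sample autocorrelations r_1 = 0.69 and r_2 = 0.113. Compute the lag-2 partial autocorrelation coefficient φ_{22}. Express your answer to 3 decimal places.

-0.693

φ_{22} = (r_2 − r_1²) / (1 − r_1²)
r_1² = (0.69)² = 0.4761
Numerator = 0.113 − 0.4761 = -0.3631; denominator = 1 − 0.4761 = 0.5239
φ_{22} = -0.3631 / 0.5239 = -0.693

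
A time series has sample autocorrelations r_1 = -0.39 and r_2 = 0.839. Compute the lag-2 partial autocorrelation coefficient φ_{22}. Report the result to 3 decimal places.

0.810

φ_{22} = (r_2 − r_1²) / (1 − r_1²)
r_1² = (-0.39)² = 0.1521
Numerator = 0.839 − 0.1521 = 0.6869; denominator = 1 − 0.1521 = 0.8479
φ_{22} = 0.6869 / 0.8479 = 0.810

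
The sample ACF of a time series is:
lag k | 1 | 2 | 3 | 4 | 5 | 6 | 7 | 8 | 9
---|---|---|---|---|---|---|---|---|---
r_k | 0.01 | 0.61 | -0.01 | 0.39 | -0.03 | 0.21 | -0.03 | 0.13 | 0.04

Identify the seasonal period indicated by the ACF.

The largest autocorrelation is r_2 = 0.61, with weaker echoes at lags 4 (0.39) and 6 (0.21); the remaining lags stay at or below 0.13.
The dominant spike at lag 2 indicates a seasonal period of 2.

2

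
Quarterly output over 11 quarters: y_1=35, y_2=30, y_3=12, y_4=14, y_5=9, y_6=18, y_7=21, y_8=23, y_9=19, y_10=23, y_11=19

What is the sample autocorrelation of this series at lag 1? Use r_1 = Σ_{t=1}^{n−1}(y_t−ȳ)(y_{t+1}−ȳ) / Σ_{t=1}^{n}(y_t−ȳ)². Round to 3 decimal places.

0.352

Mean ȳ = (35 + 30 + 12 + 14 + 9 + 18 + 21 + 23 + 19 + 23 + 19)/11 = 20.2727
Numerator Σ_{t=1}^{10}(y_t−ȳ)(y_{t+1}−ȳ) = 200.9256
Denominator Σ(y_t−ȳ)² = 570.1818
r_1 = 200.9256 / 570.1818 = 0.352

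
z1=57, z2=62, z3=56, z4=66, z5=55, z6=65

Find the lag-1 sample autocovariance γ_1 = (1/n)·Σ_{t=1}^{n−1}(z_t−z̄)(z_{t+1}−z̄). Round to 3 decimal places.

Mean z̄ = (57 + 62 + 56 + 66 + 55 + 65)/6 = 60.1667
Σ_{t=1}^{5}(z_t−z̄)(z_{t+1}−z̄) = -92.8611
γ_1 = -92.8611 / 6 = -15.477

-15.477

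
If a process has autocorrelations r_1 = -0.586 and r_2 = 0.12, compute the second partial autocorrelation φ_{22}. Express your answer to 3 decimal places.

-0.340

φ_{22} = (r_2 − r_1²) / (1 − r_1²)
r_1² = (-0.586)² = 0.343396
Numerator = 0.12 − 0.3434 = -0.2234; denominator = 1 − 0.3434 = 0.6566
φ_{22} = -0.2234 / 0.6566 = -0.340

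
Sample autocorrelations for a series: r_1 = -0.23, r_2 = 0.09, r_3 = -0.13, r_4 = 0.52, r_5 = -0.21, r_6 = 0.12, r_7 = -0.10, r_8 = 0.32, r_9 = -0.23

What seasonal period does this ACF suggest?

The largest autocorrelation is r_4 = 0.52, with a weaker echo at lag 8 (0.32); the remaining lags stay at or below 0.12.
The dominant spike at lag 4 indicates a seasonal period of 4.

4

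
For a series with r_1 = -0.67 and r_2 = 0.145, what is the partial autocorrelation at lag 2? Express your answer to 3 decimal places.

φ_{22} = (r_2 − r_1²) / (1 − r_1²)
r_1² = (-0.67)² = 0.4489
Numerator = 0.145 − 0.4489 = -0.3039; denominator = 1 − 0.4489 = 0.5511
φ_{22} = -0.3039 / 0.5511 = -0.551

-0.551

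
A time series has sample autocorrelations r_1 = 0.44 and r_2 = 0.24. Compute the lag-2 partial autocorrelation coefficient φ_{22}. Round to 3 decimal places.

0.058

φ_{22} = (r_2 − r_1²) / (1 − r_1²)
r_1² = (0.44)² = 0.1936
Numerator = 0.24 − 0.1936 = 0.0464; denominator = 1 − 0.1936 = 0.8064
φ_{22} = 0.0464 / 0.8064 = 0.058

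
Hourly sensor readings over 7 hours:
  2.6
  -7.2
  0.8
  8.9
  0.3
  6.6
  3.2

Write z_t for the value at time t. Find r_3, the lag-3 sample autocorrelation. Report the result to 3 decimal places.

0.133

Mean z̄ = (2.6 − 7.2 + 0.8 + 8.9 + 0.3 + 6.6 + 3.2)/7 = 2.1714
Deviations from mean: 0.4286, -9.3714, -1.3714, 6.7286, -1.8714, 4.4286, 1.0286
Numerator Σ_{t=1}^{4}(z_t−z̄)(z_{t+3}−z̄) = 21.2690
Denominator Σ(z_t−z̄)² = 159.3343
r_3 = 21.2690 / 159.3343 = 0.133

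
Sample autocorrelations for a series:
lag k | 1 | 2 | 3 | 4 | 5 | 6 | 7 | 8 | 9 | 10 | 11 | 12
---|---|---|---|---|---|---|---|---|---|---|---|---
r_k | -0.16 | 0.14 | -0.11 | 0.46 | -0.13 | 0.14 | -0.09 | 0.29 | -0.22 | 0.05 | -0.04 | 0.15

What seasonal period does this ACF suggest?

The largest autocorrelation is r_4 = 0.46, with weaker echoes at lags 8 (0.29) and 12 (0.15); the remaining lags stay at or below 0.14.
The dominant spike at lag 4 indicates a seasonal period of 4.

4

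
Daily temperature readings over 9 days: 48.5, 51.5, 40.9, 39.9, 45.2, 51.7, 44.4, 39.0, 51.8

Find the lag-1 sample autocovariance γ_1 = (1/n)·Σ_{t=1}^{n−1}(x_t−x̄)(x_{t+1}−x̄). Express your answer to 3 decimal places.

-2.506

Mean x̄ = (48.5 + 51.5 + 40.9 + 39.9 + 45.2 + 51.7 + 44.4 + 39.0 + 51.8)/9 = 45.8778
Σ_{t=1}^{8}(x_t−x̄)(x_{t+1}−x̄) = -22.5538
γ_1 = -22.5538 / 9 = -2.506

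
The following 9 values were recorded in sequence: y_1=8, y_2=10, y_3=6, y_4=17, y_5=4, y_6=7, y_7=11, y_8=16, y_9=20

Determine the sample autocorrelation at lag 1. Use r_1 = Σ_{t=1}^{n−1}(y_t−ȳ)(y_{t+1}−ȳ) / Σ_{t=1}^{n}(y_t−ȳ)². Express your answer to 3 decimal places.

0.037

Mean ȳ = (8 + 10 + 6 + 17 + 4 + 7 + 11 + 16 + 20)/9 = 11.0000
Numerator Σ_{t=1}^{8}(y_t−ȳ)(y_{t+1}−ȳ) = 9.0000
Denominator Σ(y_t−ȳ)² = 242.0000
r_1 = 9.0000 / 242.0000 = 0.037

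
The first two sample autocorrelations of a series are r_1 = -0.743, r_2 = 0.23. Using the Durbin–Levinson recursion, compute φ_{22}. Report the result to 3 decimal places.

φ_{22} = (r_2 − r_1²) / (1 − r_1²)
r_1² = (-0.743)² = 0.552049
Numerator = 0.23 − 0.5520 = -0.3220; denominator = 1 − 0.5520 = 0.4480
φ_{22} = -0.3220 / 0.4480 = -0.719

-0.719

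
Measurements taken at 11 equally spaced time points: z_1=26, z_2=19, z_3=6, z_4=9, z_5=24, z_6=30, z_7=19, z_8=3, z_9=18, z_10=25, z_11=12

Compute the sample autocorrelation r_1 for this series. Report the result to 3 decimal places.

0.091

Mean z̄ = (26 + 19 + 6 + 9 + 24 + 30 + 19 + 3 + 18 + 25 + 12)/11 = 17.3636
Numerator Σ_{t=1}^{10}(z_t−z̄)(z_{t+1}−z̄) = 70.8678
Denominator Σ(z_t−z̄)² = 776.5455
r_1 = 70.8678 / 776.5455 = 0.091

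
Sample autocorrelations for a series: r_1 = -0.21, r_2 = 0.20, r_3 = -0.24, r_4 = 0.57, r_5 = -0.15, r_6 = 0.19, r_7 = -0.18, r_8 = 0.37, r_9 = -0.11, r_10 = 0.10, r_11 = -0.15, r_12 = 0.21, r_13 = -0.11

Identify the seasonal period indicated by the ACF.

4

The largest autocorrelation is r_4 = 0.57, with weaker echoes at lags 8 (0.37) and 12 (0.21); the remaining lags stay at or below 0.20.
The dominant spike at lag 4 indicates a seasonal period of 4.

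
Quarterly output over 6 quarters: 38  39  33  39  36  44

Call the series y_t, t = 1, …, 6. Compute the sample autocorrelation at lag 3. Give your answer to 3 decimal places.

-0.480

Mean ȳ = (38 + 39 + 33 + 39 + 36 + 44)/6 = 38.1667
Σ(y_t−ȳ)(y_{t+3}−ȳ) = (-0.1389) + (-1.8056) + (-30.1389) = -32.0833
Denominator Σ(y_t−ȳ)² = 66.8333
r_3 = -32.0833 / 66.8333 = -0.480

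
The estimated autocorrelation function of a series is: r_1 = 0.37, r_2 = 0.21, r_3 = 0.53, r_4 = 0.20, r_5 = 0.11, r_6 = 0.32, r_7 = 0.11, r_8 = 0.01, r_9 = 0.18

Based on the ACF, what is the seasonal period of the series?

The largest autocorrelation is r_3 = 0.53; the remaining lags stay at or below 0.37. The elevated value at lag 1 (0.37), dropping to 0.21 at lag 2, reflects decaying short-term dependence rather than seasonality.
The dominant spike at lag 3 indicates a seasonal period of 3.

3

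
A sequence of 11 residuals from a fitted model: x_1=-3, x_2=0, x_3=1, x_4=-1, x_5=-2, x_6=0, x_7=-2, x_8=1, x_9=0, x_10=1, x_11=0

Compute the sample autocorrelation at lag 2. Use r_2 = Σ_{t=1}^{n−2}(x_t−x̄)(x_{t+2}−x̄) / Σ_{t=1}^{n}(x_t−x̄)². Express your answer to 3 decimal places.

-0.095

Mean x̄ = (-3 + 0 + 1 − 1 − 2 + 0 − 2 + 1 + 0 + 1 + 0)/11 = -0.4545
Numerator Σ_{t=1}^{9}(x_t−x̄)(x_{t+2}−x̄) = -1.7769
Denominator Σ(x_t−x̄)² = 18.7273
r_2 = -1.7769 / 18.7273 = -0.095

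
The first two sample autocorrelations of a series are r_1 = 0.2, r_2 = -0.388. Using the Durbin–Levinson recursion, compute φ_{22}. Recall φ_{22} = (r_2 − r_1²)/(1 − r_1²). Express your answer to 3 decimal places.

-0.446

φ_{22} = (r_2 − r_1²) / (1 − r_1²)
r_1² = (0.2)² = 0.04
Numerator = -0.388 − 0.0400 = -0.4280; denominator = 1 − 0.0400 = 0.9600
φ_{22} = -0.4280 / 0.9600 = -0.446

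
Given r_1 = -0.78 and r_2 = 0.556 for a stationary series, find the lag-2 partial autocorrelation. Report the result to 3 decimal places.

-0.134

φ_{22} = (r_2 − r_1²) / (1 − r_1²)
r_1² = (-0.78)² = 0.6084
Numerator = 0.556 − 0.6084 = -0.0524; denominator = 1 − 0.6084 = 0.3916
φ_{22} = -0.0524 / 0.3916 = -0.134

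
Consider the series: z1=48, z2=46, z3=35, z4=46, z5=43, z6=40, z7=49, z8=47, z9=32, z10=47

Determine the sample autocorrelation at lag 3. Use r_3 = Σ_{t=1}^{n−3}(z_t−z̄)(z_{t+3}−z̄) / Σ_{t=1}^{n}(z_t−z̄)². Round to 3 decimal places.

Mean z̄ = (48 + 46 + 35 + 46 + 43 + 40 + 49 + 47 + 32 + 47)/10 = 43.3000
Σ(z_t−z̄)(z_{t+3}−z̄) = (12.6900) + (-0.8100) + (27.3900) + (15.3900) + (-1.1100) + (37.2900) + (21.0900) = 111.9300
Denominator Σ(z_t−z̄)² = 304.1000
r_3 = 111.9300 / 304.1000 = 0.368

0.368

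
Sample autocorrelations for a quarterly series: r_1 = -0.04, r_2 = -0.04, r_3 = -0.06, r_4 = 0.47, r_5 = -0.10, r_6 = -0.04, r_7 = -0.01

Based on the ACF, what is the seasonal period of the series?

4

The largest autocorrelation is r_4 = 0.47; the remaining lags stay at or below -0.01.
The dominant spike at lag 4 indicates a seasonal period of 4.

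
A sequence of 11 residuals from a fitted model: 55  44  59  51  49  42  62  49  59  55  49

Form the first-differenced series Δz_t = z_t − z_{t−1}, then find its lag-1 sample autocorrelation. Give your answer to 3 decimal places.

First differences Δz: -11, 15, -8, -2, -7, 20, -13, 10, -4, -6
Mean of differences = -0.6000
Numerator Σ(Δz_t−Δz̄)(Δz_{t+1}−Δz̄) = -794.7600
Denominator Σ(Δz_t−Δz̄)² = 1180.4000
r_1(Δz) = -794.7600 / 1180.4000 = -0.673

-0.673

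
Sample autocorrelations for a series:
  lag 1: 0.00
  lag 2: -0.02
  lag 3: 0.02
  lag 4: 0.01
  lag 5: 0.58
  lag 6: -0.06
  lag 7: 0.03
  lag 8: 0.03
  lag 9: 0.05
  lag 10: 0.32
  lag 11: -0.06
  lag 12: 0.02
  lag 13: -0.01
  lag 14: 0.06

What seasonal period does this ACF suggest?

5

The largest autocorrelation is r_5 = 0.58, with a weaker echo at lag 10 (0.32); the remaining lags stay at or below 0.06.
The dominant spike at lag 5 indicates a seasonal period of 5.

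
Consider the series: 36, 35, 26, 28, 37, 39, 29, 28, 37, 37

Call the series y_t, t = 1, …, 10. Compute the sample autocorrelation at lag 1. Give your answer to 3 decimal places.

Mean ȳ = (36 + 35 + 26 + 28 + 37 + 39 + 29 + 28 + 37 + 37)/10 = 33.2000
Numerator Σ_{t=1}^{9}(y_t−ȳ)(y_{t+1}−ȳ) = 23.9600
Denominator Σ(y_t−ȳ)² = 211.6000
r_1 = 23.9600 / 211.6000 = 0.113

0.113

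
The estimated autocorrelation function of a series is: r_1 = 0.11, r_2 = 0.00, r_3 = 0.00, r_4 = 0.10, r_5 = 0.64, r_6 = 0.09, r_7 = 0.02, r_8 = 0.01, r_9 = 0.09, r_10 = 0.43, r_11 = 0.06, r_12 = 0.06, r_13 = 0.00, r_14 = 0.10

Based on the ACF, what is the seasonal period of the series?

The largest autocorrelation is r_5 = 0.64, with a weaker echo at lag 10 (0.43); the remaining lags stay at or below 0.11.
The dominant spike at lag 5 indicates a seasonal period of 5.

5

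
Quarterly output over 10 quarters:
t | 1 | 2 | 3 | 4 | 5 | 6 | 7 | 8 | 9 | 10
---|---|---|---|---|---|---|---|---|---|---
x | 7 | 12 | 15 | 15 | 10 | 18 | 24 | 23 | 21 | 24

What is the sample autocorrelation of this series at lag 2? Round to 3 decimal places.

Mean x̄ = (7 + 12 + 15 + 15 + 10 + 18 + 24 + 23 + 21 + 24)/10 = 16.9000
Numerator Σ_{t=1}^{8}(x_t−x̄)(x_{t+2}−x̄) = 69.2800
Denominator Σ(x_t−x̄)² = 332.9000
r_2 = 69.2800 / 332.9000 = 0.208

0.208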